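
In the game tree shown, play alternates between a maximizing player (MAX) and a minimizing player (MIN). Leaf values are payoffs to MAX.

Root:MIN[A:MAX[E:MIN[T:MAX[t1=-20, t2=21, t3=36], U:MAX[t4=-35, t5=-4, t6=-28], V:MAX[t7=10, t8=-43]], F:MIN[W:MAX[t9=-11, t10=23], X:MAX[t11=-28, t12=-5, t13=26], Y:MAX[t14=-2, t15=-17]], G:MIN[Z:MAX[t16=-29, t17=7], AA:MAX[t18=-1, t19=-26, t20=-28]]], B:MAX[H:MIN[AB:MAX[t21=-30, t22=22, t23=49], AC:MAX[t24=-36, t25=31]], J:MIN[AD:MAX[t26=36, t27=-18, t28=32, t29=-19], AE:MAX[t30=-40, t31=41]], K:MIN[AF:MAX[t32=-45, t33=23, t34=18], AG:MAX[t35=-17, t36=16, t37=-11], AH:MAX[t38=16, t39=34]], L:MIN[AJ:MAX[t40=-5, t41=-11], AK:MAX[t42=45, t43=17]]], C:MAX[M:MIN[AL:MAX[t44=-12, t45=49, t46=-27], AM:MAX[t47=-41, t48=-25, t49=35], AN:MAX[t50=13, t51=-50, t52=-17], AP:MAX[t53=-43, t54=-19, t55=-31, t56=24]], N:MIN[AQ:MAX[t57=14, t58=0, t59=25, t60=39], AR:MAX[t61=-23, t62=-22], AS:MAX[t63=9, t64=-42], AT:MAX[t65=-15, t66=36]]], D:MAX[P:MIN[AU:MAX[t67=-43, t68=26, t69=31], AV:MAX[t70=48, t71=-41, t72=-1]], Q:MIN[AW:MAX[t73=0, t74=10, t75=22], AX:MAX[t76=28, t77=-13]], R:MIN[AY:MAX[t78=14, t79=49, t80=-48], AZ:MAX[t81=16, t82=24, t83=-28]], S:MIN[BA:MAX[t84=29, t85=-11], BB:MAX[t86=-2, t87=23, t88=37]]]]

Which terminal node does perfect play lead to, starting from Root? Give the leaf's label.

t18

T (MAX): max(-20, 21, 36) = 36
U (MAX): max(-35, -4, -28) = -4
V (MAX): max(10, -43) = 10
E (MIN): min(36, -4, 10) = -4
W (MAX): max(-11, 23) = 23
X (MAX): max(-28, -5, 26) = 26
Y (MAX): max(-2, -17) = -2
F (MIN): min(23, 26, -2) = -2
Z (MAX): max(-29, 7) = 7
AA (MAX): max(-1, -26, -28) = -1
G (MIN): min(7, -1) = -1
A (MAX): max(-4, -2, -1) = -1
AB (MAX): max(-30, 22, 49) = 49
AC (MAX): max(-36, 31) = 31
H (MIN): min(49, 31) = 31
AD (MAX): max(36, -18, 32, -19) = 36
AE (MAX): max(-40, 41) = 41
J (MIN): min(36, 41) = 36
AF (MAX): max(-45, 23, 18) = 23
AG (MAX): max(-17, 16, -11) = 16
AH (MAX): max(16, 34) = 34
K (MIN): min(23, 16, 34) = 16
AJ (MAX): max(-5, -11) = -5
AK (MAX): max(45, 17) = 45
L (MIN): min(-5, 45) = -5
B (MAX): max(31, 36, 16, -5) = 36
AL (MAX): max(-12, 49, -27) = 49
AM (MAX): max(-41, -25, 35) = 35
AN (MAX): max(13, -50, -17) = 13
AP (MAX): max(-43, -19, -31, 24) = 24
M (MIN): min(49, 35, 13, 24) = 13
AQ (MAX): max(14, 0, 25, 39) = 39
AR (MAX): max(-23, -22) = -22
AS (MAX): max(9, -42) = 9
AT (MAX): max(-15, 36) = 36
N (MIN): min(39, -22, 9, 36) = -22
C (MAX): max(13, -22) = 13
AU (MAX): max(-43, 26, 31) = 31
AV (MAX): max(48, -41, -1) = 48
P (MIN): min(31, 48) = 31
AW (MAX): max(0, 10, 22) = 22
AX (MAX): max(28, -13) = 28
Q (MIN): min(22, 28) = 22
AY (MAX): max(14, 49, -48) = 49
AZ (MAX): max(16, 24, -28) = 24
R (MIN): min(49, 24) = 24
BA (MAX): max(29, -11) = 29
BB (MAX): max(-2, 23, 37) = 37
S (MIN): min(29, 37) = 29
D (MAX): max(31, 22, 24, 29) = 31
Root (MIN): min(-1, 36, 13, 31) = -1
At Root, MIN picks A (lowest: -1).
At A, MAX picks G (highest: -1).
At G, MIN picks AA (lowest: -1).
At AA, MAX picks t18 (highest: -1).
Terminal value -1.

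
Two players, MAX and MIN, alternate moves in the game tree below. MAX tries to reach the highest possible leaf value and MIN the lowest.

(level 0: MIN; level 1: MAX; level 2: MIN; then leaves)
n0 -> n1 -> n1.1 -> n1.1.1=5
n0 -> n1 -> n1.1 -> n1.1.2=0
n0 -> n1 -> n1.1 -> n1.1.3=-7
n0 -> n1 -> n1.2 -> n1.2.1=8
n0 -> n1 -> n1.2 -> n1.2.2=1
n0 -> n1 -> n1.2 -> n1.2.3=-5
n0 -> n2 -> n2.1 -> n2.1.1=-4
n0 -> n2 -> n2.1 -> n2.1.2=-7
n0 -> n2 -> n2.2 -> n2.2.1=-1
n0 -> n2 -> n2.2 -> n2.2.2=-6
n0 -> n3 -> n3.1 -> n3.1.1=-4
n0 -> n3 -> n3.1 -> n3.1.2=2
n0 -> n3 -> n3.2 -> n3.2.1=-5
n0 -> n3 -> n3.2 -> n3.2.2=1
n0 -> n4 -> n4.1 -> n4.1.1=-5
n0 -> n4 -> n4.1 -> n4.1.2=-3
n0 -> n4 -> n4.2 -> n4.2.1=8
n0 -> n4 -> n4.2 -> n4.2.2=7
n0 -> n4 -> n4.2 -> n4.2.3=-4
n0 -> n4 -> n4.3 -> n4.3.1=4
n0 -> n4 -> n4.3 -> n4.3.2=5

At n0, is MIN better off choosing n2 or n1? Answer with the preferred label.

n2.1 (MIN): min(-4, -7) = -7
n2.2 (MIN): min(-1, -6) = -6
n2 (MAX): max(-7, -6) = -6
n1.1 (MIN): min(5, 0, -7) = -7
n1.2 (MIN): min(8, 1, -5) = -5
n1 (MAX): max(-7, -5) = -5
MIN prefers the lower value; n2=-6, n1=-5. n2 is better since -6 < -5.

n2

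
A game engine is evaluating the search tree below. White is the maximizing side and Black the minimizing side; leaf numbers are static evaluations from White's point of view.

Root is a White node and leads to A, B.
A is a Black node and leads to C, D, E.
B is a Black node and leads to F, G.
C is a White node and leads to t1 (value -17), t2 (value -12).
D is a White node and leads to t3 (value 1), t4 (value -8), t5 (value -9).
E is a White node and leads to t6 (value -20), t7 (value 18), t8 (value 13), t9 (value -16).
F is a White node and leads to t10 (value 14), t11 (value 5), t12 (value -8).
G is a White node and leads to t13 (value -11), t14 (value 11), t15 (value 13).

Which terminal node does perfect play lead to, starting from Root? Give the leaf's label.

t15

C (White): max(-17, -12) = -12
D (White): max(1, -8, -9) = 1
E (White): max(-20, 18, 13, -16) = 18
A (Black): min(-12, 1, 18) = -12
F (White): max(14, 5, -8) = 14
G (White): max(-11, 11, 13) = 13
B (Black): min(14, 13) = 13
Root (White): max(-12, 13) = 13
At Root, White picks B (highest: 13).
At B, Black picks G (lowest: 13).
At G, White picks t15 (highest: 13).
Terminal value 13.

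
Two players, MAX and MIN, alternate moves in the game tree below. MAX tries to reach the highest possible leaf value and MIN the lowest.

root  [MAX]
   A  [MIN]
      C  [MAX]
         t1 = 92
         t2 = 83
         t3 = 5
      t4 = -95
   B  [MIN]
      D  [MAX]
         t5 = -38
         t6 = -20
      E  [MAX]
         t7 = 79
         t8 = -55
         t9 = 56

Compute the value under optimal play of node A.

C (MAX): max(92, 83, 5) = 92
A (MIN): min(92, -95) = -95

-95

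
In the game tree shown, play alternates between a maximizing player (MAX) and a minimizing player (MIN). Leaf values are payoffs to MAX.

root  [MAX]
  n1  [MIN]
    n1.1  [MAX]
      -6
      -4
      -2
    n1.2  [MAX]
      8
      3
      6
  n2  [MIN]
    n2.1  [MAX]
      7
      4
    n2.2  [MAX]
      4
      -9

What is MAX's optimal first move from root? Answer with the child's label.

n2

n1.1 (MAX): max(-6, -4, -2) = -2
n1.2 (MAX): max(8, 3, 6) = 8
n1 (MIN): min(-2, 8) = -2
n2.1 (MAX): max(7, 4) = 7
n2.2 (MAX): max(4, -9) = 4
n2 (MIN): min(7, 4) = 4
root (MAX): max(-2, 4) = 4
MAX at root wants the highest of {n1=-2, n2=4}, so chooses n2.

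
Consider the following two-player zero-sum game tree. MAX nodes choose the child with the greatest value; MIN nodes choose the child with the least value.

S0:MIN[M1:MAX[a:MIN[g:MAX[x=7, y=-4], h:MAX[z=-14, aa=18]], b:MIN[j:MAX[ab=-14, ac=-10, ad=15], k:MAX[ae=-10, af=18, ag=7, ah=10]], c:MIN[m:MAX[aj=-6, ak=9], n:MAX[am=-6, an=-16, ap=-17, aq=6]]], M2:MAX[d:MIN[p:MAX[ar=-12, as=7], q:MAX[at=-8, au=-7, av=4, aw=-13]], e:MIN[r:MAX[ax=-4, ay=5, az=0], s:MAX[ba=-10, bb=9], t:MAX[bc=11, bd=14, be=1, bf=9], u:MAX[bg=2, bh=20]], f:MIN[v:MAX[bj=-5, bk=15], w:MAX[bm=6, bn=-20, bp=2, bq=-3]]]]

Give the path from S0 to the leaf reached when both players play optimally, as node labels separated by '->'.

g (MAX): max(7, -4) = 7
h (MAX): max(-14, 18) = 18
a (MIN): min(7, 18) = 7
j (MAX): max(-14, -10, 15) = 15
k (MAX): max(-10, 18, 7, 10) = 18
b (MIN): min(15, 18) = 15
m (MAX): max(-6, 9) = 9
n (MAX): max(-6, -16, -17, 6) = 6
c (MIN): min(9, 6) = 6
M1 (MAX): max(7, 15, 6) = 15
p (MAX): max(-12, 7) = 7
q (MAX): max(-8, -7, 4, -13) = 4
d (MIN): min(7, 4) = 4
r (MAX): max(-4, 5, 0) = 5
s (MAX): max(-10, 9) = 9
t (MAX): max(11, 14, 1, 9) = 14
u (MAX): max(2, 20) = 20
e (MIN): min(5, 9, 14, 20) = 5
v (MAX): max(-5, 15) = 15
w (MAX): max(6, -20, 2, -3) = 6
f (MIN): min(15, 6) = 6
M2 (MAX): max(4, 5, 6) = 6
S0 (MIN): min(15, 6) = 6
At S0, MIN picks M2 (lowest: 6).
At M2, MAX picks f (highest: 6).
At f, MIN picks w (lowest: 6).
At w, MAX picks bm (highest: 6).
Terminal value 6.

S0 -> M2 -> f -> w -> bm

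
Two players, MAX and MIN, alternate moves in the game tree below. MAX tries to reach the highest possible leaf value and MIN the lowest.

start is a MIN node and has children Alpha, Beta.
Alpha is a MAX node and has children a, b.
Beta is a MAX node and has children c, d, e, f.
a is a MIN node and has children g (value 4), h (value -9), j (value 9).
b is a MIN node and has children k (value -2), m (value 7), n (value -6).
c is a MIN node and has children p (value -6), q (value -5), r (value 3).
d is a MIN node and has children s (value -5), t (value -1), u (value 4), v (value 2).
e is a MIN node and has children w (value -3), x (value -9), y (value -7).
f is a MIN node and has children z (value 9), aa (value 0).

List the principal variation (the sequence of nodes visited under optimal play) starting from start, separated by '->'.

start -> Alpha -> b -> n

a (MIN): min(4, -9, 9) = -9
b (MIN): min(-2, 7, -6) = -6
Alpha (MAX): max(-9, -6) = -6
c (MIN): min(-6, -5, 3) = -6
d (MIN): min(-5, -1, 4, 2) = -5
e (MIN): min(-3, -9, -7) = -9
f (MIN): min(9, 0) = 0
Beta (MAX): max(-6, -5, -9, 0) = 0
start (MIN): min(-6, 0) = -6
At start, MIN picks Alpha (lowest: -6).
At Alpha, MAX picks b (highest: -6).
At b, MIN picks n (lowest: -6).
Terminal value -6.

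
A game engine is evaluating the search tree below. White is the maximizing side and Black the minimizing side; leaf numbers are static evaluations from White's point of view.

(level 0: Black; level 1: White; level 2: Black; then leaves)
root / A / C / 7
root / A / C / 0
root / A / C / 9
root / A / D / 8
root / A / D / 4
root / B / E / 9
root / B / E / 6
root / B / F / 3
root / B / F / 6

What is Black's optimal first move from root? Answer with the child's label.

A

C (Black): min(7, 0, 9) = 0
D (Black): min(8, 4) = 4
A (White): max(0, 4) = 4
E (Black): min(9, 6) = 6
F (Black): min(3, 6) = 3
B (White): max(6, 3) = 6
root (Black): min(4, 6) = 4
Black at root wants the lowest of {A=4, B=6}, so chooses A.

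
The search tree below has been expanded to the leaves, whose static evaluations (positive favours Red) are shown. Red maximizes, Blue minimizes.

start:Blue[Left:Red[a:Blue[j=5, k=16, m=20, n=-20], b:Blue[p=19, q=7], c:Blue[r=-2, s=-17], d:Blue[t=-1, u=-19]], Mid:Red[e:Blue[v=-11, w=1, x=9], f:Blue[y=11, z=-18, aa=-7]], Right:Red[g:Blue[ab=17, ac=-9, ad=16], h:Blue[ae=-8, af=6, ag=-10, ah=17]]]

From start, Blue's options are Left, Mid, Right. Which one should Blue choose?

a (Blue): min(5, 16, 20, -20) = -20
b (Blue): min(19, 7) = 7
c (Blue): min(-2, -17) = -17
d (Blue): min(-1, -19) = -19
Left (Red): max(-20, 7, -17, -19) = 7
e (Blue): min(-11, 1, 9) = -11
f (Blue): min(11, -18, -7) = -18
Mid (Red): max(-11, -18) = -11
g (Blue): min(17, -9, 16) = -9
h (Blue): min(-8, 6, -10, 17) = -10
Right (Red): max(-9, -10) = -9
start (Blue): min(7, -11, -9) = -11
Blue at start wants the lowest of {Left=7, Mid=-11, Right=-9}, so chooses Mid.

Mid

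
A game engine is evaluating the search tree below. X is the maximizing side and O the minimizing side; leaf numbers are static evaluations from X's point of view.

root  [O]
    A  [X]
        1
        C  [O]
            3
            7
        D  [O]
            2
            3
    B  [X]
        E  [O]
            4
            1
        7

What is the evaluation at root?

3

C (O): min(3, 7) = 3
D (O): min(2, 3) = 2
A (X): max(1, 3, 2) = 3
E (O): min(4, 1) = 1
B (X): max(1, 7) = 7
root (O): min(3, 7) = 3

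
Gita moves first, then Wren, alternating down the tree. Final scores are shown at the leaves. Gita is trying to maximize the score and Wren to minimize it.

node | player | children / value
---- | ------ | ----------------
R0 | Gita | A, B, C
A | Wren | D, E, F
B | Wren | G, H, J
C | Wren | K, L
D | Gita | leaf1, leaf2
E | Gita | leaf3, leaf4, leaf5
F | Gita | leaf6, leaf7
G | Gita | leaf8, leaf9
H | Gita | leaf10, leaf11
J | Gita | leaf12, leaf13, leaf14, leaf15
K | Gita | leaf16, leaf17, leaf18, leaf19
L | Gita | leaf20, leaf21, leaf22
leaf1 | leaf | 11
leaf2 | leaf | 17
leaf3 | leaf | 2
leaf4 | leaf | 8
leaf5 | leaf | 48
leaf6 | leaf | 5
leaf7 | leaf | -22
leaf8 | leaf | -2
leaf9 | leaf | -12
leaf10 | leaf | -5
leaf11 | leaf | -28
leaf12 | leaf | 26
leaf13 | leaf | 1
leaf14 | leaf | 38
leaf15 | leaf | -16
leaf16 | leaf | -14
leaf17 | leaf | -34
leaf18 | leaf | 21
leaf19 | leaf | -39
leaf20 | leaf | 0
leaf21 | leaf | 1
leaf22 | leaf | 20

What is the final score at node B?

G (Gita): max(-2, -12) = -2
H (Gita): max(-5, -28) = -5
J (Gita): max(26, 1, 38, -16) = 38
B (Wren): min(-2, -5, 38) = -5

-5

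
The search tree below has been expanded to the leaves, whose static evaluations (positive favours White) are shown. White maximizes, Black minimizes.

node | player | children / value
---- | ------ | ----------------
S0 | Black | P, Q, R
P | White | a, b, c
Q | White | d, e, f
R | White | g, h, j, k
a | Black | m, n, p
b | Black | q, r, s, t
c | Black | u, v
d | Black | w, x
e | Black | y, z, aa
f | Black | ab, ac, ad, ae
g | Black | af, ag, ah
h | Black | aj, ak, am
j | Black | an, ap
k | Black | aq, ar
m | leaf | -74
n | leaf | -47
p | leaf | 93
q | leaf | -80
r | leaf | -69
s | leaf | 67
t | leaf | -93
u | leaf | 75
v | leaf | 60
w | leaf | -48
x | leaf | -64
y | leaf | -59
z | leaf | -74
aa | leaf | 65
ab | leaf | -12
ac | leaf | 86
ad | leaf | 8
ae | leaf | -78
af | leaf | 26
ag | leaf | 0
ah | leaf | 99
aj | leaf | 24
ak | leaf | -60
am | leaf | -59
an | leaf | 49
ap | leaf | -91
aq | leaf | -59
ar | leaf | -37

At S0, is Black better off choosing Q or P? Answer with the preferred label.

d (Black): min(-48, -64) = -64
e (Black): min(-59, -74, 65) = -74
f (Black): min(-12, 86, 8, -78) = -78
Q (White): max(-64, -74, -78) = -64
a (Black): min(-74, -47, 93) = -74
b (Black): min(-80, -69, 67, -93) = -93
c (Black): min(75, 60) = 60
P (White): max(-74, -93, 60) = 60
Black prefers the lower value; Q=-64, P=60. Q is better since -64 < 60.

Q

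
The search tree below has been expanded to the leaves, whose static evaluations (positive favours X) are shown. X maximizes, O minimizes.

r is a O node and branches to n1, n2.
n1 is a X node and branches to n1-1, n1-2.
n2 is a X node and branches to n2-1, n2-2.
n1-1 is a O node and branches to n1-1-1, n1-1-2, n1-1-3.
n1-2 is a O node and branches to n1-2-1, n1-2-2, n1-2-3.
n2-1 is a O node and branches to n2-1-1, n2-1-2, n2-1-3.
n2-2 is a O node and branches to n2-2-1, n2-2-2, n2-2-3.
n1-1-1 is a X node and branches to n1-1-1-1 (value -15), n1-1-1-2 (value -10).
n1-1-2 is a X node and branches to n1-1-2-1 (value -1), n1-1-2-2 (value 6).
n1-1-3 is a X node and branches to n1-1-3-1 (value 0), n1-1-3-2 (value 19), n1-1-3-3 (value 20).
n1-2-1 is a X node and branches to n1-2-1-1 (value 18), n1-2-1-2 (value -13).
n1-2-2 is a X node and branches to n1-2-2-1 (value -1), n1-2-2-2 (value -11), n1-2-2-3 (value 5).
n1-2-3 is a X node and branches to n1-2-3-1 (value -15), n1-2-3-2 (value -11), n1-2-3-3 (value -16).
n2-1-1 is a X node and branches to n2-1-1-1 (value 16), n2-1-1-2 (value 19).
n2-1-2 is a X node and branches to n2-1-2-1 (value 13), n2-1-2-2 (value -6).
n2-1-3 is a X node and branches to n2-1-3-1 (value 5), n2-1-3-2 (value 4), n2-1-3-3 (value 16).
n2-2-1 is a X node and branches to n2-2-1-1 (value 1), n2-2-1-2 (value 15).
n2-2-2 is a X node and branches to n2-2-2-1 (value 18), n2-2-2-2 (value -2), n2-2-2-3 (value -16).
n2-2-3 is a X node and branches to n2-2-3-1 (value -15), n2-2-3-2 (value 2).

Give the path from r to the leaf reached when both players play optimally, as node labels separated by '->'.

r -> n1 -> n1-1 -> n1-1-1 -> n1-1-1-2

n1-1-1 (X): max(-15, -10) = -10
n1-1-2 (X): max(-1, 6) = 6
n1-1-3 (X): max(0, 19, 20) = 20
n1-1 (O): min(-10, 6, 20) = -10
n1-2-1 (X): max(18, -13) = 18
n1-2-2 (X): max(-1, -11, 5) = 5
n1-2-3 (X): max(-15, -11, -16) = -11
n1-2 (O): min(18, 5, -11) = -11
n1 (X): max(-10, -11) = -10
n2-1-1 (X): max(16, 19) = 19
n2-1-2 (X): max(13, -6) = 13
n2-1-3 (X): max(5, 4, 16) = 16
n2-1 (O): min(19, 13, 16) = 13
n2-2-1 (X): max(1, 15) = 15
n2-2-2 (X): max(18, -2, -16) = 18
n2-2-3 (X): max(-15, 2) = 2
n2-2 (O): min(15, 18, 2) = 2
n2 (X): max(13, 2) = 13
r (O): min(-10, 13) = -10
At r, O picks n1 (lowest: -10).
At n1, X picks n1-1 (highest: -10).
At n1-1, O picks n1-1-1 (lowest: -10).
At n1-1-1, X picks n1-1-1-2 (highest: -10).
Terminal value -10.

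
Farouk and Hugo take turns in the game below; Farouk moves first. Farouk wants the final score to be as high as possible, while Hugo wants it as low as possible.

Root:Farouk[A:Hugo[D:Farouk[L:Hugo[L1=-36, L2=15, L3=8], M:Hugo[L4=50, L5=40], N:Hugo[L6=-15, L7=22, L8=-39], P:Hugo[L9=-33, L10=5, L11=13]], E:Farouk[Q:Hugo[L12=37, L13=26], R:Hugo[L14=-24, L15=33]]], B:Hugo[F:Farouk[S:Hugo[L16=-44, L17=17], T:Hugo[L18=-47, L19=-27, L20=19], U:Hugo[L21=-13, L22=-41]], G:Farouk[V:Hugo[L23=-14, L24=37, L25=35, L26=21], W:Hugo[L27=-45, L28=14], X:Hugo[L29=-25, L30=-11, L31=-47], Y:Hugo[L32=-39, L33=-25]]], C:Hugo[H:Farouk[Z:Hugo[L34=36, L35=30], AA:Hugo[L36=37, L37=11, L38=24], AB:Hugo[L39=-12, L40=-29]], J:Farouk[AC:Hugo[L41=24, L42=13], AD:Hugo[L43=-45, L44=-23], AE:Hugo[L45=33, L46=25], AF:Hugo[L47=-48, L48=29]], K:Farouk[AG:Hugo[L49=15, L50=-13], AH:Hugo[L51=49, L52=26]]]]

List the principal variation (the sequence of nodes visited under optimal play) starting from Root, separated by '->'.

Root -> A -> E -> Q -> L13

L (Hugo): min(-36, 15, 8) = -36
M (Hugo): min(50, 40) = 40
N (Hugo): min(-15, 22, -39) = -39
P (Hugo): min(-33, 5, 13) = -33
D (Farouk): max(-36, 40, -39, -33) = 40
Q (Hugo): min(37, 26) = 26
R (Hugo): min(-24, 33) = -24
E (Farouk): max(26, -24) = 26
A (Hugo): min(40, 26) = 26
S (Hugo): min(-44, 17) = -44
T (Hugo): min(-47, -27, 19) = -47
U (Hugo): min(-13, -41) = -41
F (Farouk): max(-44, -47, -41) = -41
V (Hugo): min(-14, 37, 35, 21) = -14
W (Hugo): min(-45, 14) = -45
X (Hugo): min(-25, -11, -47) = -47
Y (Hugo): min(-39, -25) = -39
G (Farouk): max(-14, -45, -47, -39) = -14
B (Hugo): min(-41, -14) = -41
Z (Hugo): min(36, 30) = 30
AA (Hugo): min(37, 11, 24) = 11
AB (Hugo): min(-12, -29) = -29
H (Farouk): max(30, 11, -29) = 30
AC (Hugo): min(24, 13) = 13
AD (Hugo): min(-45, -23) = -45
AE (Hugo): min(33, 25) = 25
AF (Hugo): min(-48, 29) = -48
J (Farouk): max(13, -45, 25, -48) = 25
AG (Hugo): min(15, -13) = -13
AH (Hugo): min(49, 26) = 26
K (Farouk): max(-13, 26) = 26
C (Hugo): min(30, 25, 26) = 25
Root (Farouk): max(26, -41, 25) = 26
At Root, Farouk picks A (highest: 26).
At A, Hugo picks E (lowest: 26).
At E, Farouk picks Q (highest: 26).
At Q, Hugo picks L13 (lowest: 26).
Terminal value 26.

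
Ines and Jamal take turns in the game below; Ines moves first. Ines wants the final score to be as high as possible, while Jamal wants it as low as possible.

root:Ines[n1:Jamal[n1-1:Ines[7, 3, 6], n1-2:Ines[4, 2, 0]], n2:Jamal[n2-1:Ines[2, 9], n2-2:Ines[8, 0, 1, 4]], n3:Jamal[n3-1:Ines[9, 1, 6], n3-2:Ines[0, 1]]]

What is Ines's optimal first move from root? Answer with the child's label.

n1-1 (Ines): max(7, 3, 6) = 7
n1-2 (Ines): max(4, 2, 0) = 4
n1 (Jamal): min(7, 4) = 4
n2-1 (Ines): max(2, 9) = 9
n2-2 (Ines): max(8, 0, 1, 4) = 8
n2 (Jamal): min(9, 8) = 8
n3-1 (Ines): max(9, 1, 6) = 9
n3-2 (Ines): max(0, 1) = 1
n3 (Jamal): min(9, 1) = 1
root (Ines): max(4, 8, 1) = 8
Ines at root wants the highest of {n1=4, n2=8, n3=1}, so chooses n2.

n2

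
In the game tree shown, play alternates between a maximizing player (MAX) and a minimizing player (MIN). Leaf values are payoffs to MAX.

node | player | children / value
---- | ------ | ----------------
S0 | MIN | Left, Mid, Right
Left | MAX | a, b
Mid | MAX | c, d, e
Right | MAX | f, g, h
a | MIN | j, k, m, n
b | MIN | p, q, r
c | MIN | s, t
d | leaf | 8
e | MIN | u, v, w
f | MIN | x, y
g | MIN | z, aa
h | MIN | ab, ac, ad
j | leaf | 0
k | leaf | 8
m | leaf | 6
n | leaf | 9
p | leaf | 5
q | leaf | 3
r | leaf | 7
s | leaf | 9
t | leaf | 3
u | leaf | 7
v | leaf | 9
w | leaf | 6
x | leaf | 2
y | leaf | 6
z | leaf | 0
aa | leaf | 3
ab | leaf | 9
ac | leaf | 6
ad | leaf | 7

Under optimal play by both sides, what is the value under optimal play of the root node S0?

3

a (MIN): min(0, 8, 6, 9) = 0
b (MIN): min(5, 3, 7) = 3
Left (MAX): max(0, 3) = 3
c (MIN): min(9, 3) = 3
e (MIN): min(7, 9, 6) = 6
Mid (MAX): max(3, 8, 6) = 8
f (MIN): min(2, 6) = 2
g (MIN): min(0, 3) = 0
h (MIN): min(9, 6, 7) = 6
Right (MAX): max(2, 0, 6) = 6
S0 (MIN): min(3, 8, 6) = 3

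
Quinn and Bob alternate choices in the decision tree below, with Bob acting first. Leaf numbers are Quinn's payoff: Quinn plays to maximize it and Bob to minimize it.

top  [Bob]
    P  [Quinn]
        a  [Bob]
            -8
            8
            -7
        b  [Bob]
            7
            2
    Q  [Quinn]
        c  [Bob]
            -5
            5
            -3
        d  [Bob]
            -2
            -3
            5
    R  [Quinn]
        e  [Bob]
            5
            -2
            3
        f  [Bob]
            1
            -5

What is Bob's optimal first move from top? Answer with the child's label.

a (Bob): min(-8, 8, -7) = -8
b (Bob): min(7, 2) = 2
P (Quinn): max(-8, 2) = 2
c (Bob): min(-5, 5, -3) = -5
d (Bob): min(-2, -3, 5) = -3
Q (Quinn): max(-5, -3) = -3
e (Bob): min(5, -2, 3) = -2
f (Bob): min(1, -5) = -5
R (Quinn): max(-2, -5) = -2
top (Bob): min(2, -3, -2) = -3
Bob at top wants the lowest of {P=2, Q=-3, R=-2}, so chooses Q.

Q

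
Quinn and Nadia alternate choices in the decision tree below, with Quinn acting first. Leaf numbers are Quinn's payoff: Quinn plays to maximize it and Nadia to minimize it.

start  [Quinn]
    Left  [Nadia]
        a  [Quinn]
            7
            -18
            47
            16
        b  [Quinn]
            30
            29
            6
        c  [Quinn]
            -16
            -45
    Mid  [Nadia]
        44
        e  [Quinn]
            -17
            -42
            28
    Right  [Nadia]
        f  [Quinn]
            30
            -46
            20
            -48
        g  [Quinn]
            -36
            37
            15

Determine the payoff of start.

a (Quinn): max(7, -18, 47, 16) = 47
b (Quinn): max(30, 29, 6) = 30
c (Quinn): max(-16, -45) = -16
Left (Nadia): min(47, 30, -16) = -16
e (Quinn): max(-17, -42, 28) = 28
Mid (Nadia): min(44, 28) = 28
f (Quinn): max(30, -46, 20, -48) = 30
g (Quinn): max(-36, 37, 15) = 37
Right (Nadia): min(30, 37) = 30
start (Quinn): max(-16, 28, 30) = 30

30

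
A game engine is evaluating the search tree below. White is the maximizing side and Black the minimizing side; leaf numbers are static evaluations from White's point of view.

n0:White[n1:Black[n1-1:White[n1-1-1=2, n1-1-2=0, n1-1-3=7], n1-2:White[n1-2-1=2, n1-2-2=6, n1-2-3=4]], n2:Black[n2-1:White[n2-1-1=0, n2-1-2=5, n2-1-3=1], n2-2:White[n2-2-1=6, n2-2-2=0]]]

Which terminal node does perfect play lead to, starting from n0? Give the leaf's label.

n1-1 (White): max(2, 0, 7) = 7
n1-2 (White): max(2, 6, 4) = 6
n1 (Black): min(7, 6) = 6
n2-1 (White): max(0, 5, 1) = 5
n2-2 (White): max(6, 0) = 6
n2 (Black): min(5, 6) = 5
n0 (White): max(6, 5) = 6
At n0, White picks n1 (highest: 6).
At n1, Black picks n1-2 (lowest: 6).
At n1-2, White picks n1-2-2 (highest: 6).
Terminal value 6.

n1-2-2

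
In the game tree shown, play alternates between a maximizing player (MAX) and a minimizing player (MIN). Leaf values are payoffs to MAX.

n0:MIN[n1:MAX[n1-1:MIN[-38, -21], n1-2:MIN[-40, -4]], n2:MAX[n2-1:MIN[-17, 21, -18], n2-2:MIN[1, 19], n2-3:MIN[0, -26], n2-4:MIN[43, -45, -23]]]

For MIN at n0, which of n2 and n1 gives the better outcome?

n2-1 (MIN): min(-17, 21, -18) = -18
n2-2 (MIN): min(1, 19) = 1
n2-3 (MIN): min(0, -26) = -26
n2-4 (MIN): min(43, -45, -23) = -45
n2 (MAX): max(-18, 1, -26, -45) = 1
n1-1 (MIN): min(-38, -21) = -38
n1-2 (MIN): min(-40, -4) = -40
n1 (MAX): max(-38, -40) = -38
MIN prefers the lower value; n2=1, n1=-38. n1 is better since -38 < 1.

n1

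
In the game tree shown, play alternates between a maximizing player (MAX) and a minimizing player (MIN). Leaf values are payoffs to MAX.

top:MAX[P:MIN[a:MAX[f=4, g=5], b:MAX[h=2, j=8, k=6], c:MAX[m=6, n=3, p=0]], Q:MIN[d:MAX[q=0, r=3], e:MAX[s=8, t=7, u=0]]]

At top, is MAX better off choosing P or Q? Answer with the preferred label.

a (MAX): max(4, 5) = 5
b (MAX): max(2, 8, 6) = 8
c (MAX): max(6, 3, 0) = 6
P (MIN): min(5, 8, 6) = 5
d (MAX): max(0, 3) = 3
e (MAX): max(8, 7, 0) = 8
Q (MIN): min(3, 8) = 3
MAX prefers the higher value; P=5, Q=3. P is better since 5 > 3.

P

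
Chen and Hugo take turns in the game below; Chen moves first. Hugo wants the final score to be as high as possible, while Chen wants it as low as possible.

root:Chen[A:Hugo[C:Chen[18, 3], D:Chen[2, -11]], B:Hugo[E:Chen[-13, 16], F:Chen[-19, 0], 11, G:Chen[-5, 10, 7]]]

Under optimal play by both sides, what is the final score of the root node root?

3

C (Chen): min(18, 3) = 3
D (Chen): min(2, -11) = -11
A (Hugo): max(3, -11) = 3
E (Chen): min(-13, 16) = -13
F (Chen): min(-19, 0) = -19
G (Chen): min(-5, 10, 7) = -5
B (Hugo): max(-13, -19, 11, -5) = 11
root (Chen): min(3, 11) = 3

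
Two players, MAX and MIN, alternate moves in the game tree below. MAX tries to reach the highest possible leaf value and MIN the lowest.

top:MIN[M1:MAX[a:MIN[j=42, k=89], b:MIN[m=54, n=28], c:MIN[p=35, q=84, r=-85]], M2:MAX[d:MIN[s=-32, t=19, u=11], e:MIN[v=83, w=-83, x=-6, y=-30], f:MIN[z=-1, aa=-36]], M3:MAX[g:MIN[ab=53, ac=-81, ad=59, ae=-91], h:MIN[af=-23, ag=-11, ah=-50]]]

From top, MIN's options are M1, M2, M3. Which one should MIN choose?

a (MIN): min(42, 89) = 42
b (MIN): min(54, 28) = 28
c (MIN): min(35, 84, -85) = -85
M1 (MAX): max(42, 28, -85) = 42
d (MIN): min(-32, 19, 11) = -32
e (MIN): min(83, -83, -6, -30) = -83
f (MIN): min(-1, -36) = -36
M2 (MAX): max(-32, -83, -36) = -32
g (MIN): min(53, -81, 59, -91) = -91
h (MIN): min(-23, -11, -50) = -50
M3 (MAX): max(-91, -50) = -50
top (MIN): min(42, -32, -50) = -50
MIN at top wants the lowest of {M1=42, M2=-32, M3=-50}, so chooses M3.

M3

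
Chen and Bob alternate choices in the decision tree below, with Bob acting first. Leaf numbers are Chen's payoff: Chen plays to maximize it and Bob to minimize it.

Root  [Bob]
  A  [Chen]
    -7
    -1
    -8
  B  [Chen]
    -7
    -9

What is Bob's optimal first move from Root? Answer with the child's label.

B

A (Chen): max(-7, -1, -8) = -1
B (Chen): max(-7, -9) = -7
Root (Bob): min(-1, -7) = -7
Bob at Root wants the lowest of {A=-1, B=-7}, so chooses B.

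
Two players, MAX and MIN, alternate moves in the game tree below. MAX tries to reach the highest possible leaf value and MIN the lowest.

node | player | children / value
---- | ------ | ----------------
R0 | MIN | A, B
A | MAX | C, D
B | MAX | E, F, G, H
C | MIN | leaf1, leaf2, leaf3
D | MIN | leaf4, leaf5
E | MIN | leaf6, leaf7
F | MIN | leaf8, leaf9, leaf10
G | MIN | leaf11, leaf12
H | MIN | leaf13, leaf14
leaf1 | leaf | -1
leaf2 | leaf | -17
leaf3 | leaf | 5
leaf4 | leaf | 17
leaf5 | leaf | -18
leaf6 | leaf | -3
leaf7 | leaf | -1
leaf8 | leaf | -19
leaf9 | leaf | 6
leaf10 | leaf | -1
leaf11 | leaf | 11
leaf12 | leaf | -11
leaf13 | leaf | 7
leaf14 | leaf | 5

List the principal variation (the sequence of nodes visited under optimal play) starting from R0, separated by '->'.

R0 -> A -> C -> leaf2

C (MIN): min(-1, -17, 5) = -17
D (MIN): min(17, -18) = -18
A (MAX): max(-17, -18) = -17
E (MIN): min(-3, -1) = -3
F (MIN): min(-19, 6, -1) = -19
G (MIN): min(11, -11) = -11
H (MIN): min(7, 5) = 5
B (MAX): max(-3, -19, -11, 5) = 5
R0 (MIN): min(-17, 5) = -17
At R0, MIN picks A (lowest: -17).
At A, MAX picks C (highest: -17).
At C, MIN picks leaf2 (lowest: -17).
Terminal value -17.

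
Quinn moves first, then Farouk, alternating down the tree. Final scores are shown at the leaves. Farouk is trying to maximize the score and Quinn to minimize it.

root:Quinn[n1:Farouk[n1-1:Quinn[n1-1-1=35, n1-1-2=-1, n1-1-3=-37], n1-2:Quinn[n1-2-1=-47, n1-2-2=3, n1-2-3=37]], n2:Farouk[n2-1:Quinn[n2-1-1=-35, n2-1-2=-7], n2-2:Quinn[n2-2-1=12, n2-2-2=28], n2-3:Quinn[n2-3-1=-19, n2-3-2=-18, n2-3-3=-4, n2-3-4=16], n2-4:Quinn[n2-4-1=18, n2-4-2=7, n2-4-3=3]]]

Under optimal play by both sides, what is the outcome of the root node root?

-37

n1-1 (Quinn): min(35, -1, -37) = -37
n1-2 (Quinn): min(-47, 3, 37) = -47
n1 (Farouk): max(-37, -47) = -37
n2-1 (Quinn): min(-35, -7) = -35
n2-2 (Quinn): min(12, 28) = 12
n2-3 (Quinn): min(-19, -18, -4, 16) = -19
n2-4 (Quinn): min(18, 7, 3) = 3
n2 (Farouk): max(-35, 12, -19, 3) = 12
root (Quinn): min(-37, 12) = -37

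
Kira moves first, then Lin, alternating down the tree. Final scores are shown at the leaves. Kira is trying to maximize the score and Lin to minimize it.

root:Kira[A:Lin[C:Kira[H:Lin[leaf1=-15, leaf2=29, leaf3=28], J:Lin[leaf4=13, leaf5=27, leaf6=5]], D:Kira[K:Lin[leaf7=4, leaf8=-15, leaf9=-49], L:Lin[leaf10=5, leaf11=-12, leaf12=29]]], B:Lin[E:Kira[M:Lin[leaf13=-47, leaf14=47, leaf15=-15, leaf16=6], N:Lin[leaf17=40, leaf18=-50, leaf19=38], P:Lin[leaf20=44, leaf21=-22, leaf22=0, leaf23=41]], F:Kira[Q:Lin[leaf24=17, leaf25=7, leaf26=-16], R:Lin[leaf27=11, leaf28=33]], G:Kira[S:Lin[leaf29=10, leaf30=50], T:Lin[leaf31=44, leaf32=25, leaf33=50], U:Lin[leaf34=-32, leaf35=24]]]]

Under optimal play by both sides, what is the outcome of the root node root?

H (Lin): min(-15, 29, 28) = -15
J (Lin): min(13, 27, 5) = 5
C (Kira): max(-15, 5) = 5
K (Lin): min(4, -15, -49) = -49
L (Lin): min(5, -12, 29) = -12
D (Kira): max(-49, -12) = -12
A (Lin): min(5, -12) = -12
M (Lin): min(-47, 47, -15, 6) = -47
N (Lin): min(40, -50, 38) = -50
P (Lin): min(44, -22, 0, 41) = -22
E (Kira): max(-47, -50, -22) = -22
Q (Lin): min(17, 7, -16) = -16
R (Lin): min(11, 33) = 11
F (Kira): max(-16, 11) = 11
S (Lin): min(10, 50) = 10
T (Lin): min(44, 25, 50) = 25
U (Lin): min(-32, 24) = -32
G (Kira): max(10, 25, -32) = 25
B (Lin): min(-22, 11, 25) = -22
root (Kira): max(-12, -22) = -12

-12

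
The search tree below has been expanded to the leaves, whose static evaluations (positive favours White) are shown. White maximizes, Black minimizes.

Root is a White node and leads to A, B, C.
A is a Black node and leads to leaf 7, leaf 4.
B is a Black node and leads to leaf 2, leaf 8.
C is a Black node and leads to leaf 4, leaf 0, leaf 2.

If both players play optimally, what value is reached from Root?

A (Black): min(7, 4) = 4
B (Black): min(2, 8) = 2
C (Black): min(4, 0, 2) = 0
Root (White): max(4, 2, 0) = 4

4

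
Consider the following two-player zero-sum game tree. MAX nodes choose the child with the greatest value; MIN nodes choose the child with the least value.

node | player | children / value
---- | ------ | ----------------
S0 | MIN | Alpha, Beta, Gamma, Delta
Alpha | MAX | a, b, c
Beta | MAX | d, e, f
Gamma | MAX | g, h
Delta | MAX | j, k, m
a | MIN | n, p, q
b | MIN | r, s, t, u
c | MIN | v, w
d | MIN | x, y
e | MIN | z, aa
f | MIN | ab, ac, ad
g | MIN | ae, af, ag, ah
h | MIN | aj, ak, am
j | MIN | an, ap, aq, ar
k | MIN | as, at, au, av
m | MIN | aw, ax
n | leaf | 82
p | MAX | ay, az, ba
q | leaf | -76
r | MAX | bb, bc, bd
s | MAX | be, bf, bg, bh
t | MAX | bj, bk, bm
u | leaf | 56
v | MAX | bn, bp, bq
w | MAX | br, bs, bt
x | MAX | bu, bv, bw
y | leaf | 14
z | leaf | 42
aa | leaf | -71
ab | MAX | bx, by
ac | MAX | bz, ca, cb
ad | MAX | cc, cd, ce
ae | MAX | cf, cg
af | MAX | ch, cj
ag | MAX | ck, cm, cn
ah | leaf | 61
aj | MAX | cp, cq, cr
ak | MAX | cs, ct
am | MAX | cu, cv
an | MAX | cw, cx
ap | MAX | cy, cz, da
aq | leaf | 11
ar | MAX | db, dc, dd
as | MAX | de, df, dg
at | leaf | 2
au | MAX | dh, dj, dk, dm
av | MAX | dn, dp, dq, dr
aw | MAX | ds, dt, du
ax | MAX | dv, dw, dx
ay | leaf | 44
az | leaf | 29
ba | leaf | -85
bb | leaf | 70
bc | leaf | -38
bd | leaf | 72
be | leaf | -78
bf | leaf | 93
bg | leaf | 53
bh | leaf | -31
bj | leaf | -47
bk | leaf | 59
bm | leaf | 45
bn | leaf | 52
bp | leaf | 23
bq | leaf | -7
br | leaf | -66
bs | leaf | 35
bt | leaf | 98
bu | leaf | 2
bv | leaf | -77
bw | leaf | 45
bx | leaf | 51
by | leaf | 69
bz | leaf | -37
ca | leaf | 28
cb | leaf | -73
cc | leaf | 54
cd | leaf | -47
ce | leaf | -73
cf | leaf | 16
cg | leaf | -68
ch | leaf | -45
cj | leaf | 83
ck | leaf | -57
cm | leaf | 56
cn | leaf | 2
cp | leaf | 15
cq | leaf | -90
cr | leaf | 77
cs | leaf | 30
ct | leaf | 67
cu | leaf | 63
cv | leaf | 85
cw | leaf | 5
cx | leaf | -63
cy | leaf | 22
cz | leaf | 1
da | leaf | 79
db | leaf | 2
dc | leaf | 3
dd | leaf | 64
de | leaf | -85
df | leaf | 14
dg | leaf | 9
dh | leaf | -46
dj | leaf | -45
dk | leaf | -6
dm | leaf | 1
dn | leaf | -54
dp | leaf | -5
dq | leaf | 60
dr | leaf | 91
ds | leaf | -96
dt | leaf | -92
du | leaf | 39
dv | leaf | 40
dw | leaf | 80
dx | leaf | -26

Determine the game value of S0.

p (MAX): max(44, 29, -85) = 44
a (MIN): min(82, 44, -76) = -76
r (MAX): max(70, -38, 72) = 72
s (MAX): max(-78, 93, 53, -31) = 93
t (MAX): max(-47, 59, 45) = 59
b (MIN): min(72, 93, 59, 56) = 56
v (MAX): max(52, 23, -7) = 52
w (MAX): max(-66, 35, 98) = 98
c (MIN): min(52, 98) = 52
Alpha (MAX): max(-76, 56, 52) = 56
x (MAX): max(2, -77, 45) = 45
d (MIN): min(45, 14) = 14
e (MIN): min(42, -71) = -71
ab (MAX): max(51, 69) = 69
ac (MAX): max(-37, 28, -73) = 28
ad (MAX): max(54, -47, -73) = 54
f (MIN): min(69, 28, 54) = 28
Beta (MAX): max(14, -71, 28) = 28
ae (MAX): max(16, -68) = 16
af (MAX): max(-45, 83) = 83
ag (MAX): max(-57, 56, 2) = 56
g (MIN): min(16, 83, 56, 61) = 16
aj (MAX): max(15, -90, 77) = 77
ak (MAX): max(30, 67) = 67
am (MAX): max(63, 85) = 85
h (MIN): min(77, 67, 85) = 67
Gamma (MAX): max(16, 67) = 67
an (MAX): max(5, -63) = 5
ap (MAX): max(22, 1, 79) = 79
ar (MAX): max(2, 3, 64) = 64
j (MIN): min(5, 79, 11, 64) = 5
as (MAX): max(-85, 14, 9) = 14
au (MAX): max(-46, -45, -6, 1) = 1
av (MAX): max(-54, -5, 60, 91) = 91
k (MIN): min(14, 2, 1, 91) = 1
aw (MAX): max(-96, -92, 39) = 39
ax (MAX): max(40, 80, -26) = 80
m (MIN): min(39, 80) = 39
Delta (MAX): max(5, 1, 39) = 39
S0 (MIN): min(56, 28, 67, 39) = 28

28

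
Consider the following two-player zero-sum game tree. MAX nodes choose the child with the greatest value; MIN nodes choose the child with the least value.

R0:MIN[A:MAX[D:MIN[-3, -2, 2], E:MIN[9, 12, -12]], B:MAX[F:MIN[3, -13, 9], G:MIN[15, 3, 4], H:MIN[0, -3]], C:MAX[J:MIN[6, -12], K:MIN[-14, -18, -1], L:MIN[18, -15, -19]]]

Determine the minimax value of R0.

-12

D (MIN): min(-3, -2, 2) = -3
E (MIN): min(9, 12, -12) = -12
A (MAX): max(-3, -12) = -3
F (MIN): min(3, -13, 9) = -13
G (MIN): min(15, 3, 4) = 3
H (MIN): min(0, -3) = -3
B (MAX): max(-13, 3, -3) = 3
J (MIN): min(6, -12) = -12
K (MIN): min(-14, -18, -1) = -18
L (MIN): min(18, -15, -19) = -19
C (MAX): max(-12, -18, -19) = -12
R0 (MIN): min(-3, 3, -12) = -12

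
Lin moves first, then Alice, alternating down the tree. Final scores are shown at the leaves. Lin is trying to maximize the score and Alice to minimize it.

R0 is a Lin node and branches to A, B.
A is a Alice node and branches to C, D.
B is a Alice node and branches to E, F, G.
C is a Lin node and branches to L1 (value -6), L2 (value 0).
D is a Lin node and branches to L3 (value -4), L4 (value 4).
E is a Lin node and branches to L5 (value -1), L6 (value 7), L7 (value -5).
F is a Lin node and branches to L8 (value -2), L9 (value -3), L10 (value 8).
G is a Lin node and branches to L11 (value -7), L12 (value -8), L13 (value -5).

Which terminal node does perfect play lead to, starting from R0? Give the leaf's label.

L2

C (Lin): max(-6, 0) = 0
D (Lin): max(-4, 4) = 4
A (Alice): min(0, 4) = 0
E (Lin): max(-1, 7, -5) = 7
F (Lin): max(-2, -3, 8) = 8
G (Lin): max(-7, -8, -5) = -5
B (Alice): min(7, 8, -5) = -5
R0 (Lin): max(0, -5) = 0
At R0, Lin picks A (highest: 0).
At A, Alice picks C (lowest: 0).
At C, Lin picks L2 (highest: 0).
Terminal value 0.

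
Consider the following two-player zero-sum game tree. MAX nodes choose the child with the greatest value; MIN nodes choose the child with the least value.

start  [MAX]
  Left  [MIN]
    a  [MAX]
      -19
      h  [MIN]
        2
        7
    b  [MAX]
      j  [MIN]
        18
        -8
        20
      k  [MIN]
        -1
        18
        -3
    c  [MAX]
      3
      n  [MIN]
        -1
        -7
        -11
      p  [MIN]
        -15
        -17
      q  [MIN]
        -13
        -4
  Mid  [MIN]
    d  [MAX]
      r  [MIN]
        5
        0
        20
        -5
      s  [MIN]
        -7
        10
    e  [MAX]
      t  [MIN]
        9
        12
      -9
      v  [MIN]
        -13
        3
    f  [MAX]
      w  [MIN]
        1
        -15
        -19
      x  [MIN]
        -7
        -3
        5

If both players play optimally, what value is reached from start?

h (MIN): min(2, 7) = 2
a (MAX): max(-19, 2) = 2
j (MIN): min(18, -8, 20) = -8
k (MIN): min(-1, 18, -3) = -3
b (MAX): max(-8, -3) = -3
n (MIN): min(-1, -7, -11) = -11
p (MIN): min(-15, -17) = -17
q (MIN): min(-13, -4) = -13
c (MAX): max(3, -11, -17, -13) = 3
Left (MIN): min(2, -3, 3) = -3
r (MIN): min(5, 0, 20, -5) = -5
s (MIN): min(-7, 10) = -7
d (MAX): max(-5, -7) = -5
t (MIN): min(9, 12) = 9
v (MIN): min(-13, 3) = -13
e (MAX): max(9, -9, -13) = 9
w (MIN): min(1, -15, -19) = -19
x (MIN): min(-7, -3, 5) = -7
f (MAX): max(-19, -7) = -7
Mid (MIN): min(-5, 9, -7) = -7
start (MAX): max(-3, -7) = -3

-3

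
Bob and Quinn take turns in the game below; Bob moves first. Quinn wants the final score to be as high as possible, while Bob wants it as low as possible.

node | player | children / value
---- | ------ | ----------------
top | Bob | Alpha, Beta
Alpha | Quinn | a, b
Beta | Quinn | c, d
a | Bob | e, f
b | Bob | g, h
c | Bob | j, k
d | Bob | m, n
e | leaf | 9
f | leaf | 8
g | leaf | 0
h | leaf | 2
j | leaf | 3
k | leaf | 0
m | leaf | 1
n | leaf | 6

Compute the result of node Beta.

c (Bob): min(3, 0) = 0
d (Bob): min(1, 6) = 1
Beta (Quinn): max(0, 1) = 1

1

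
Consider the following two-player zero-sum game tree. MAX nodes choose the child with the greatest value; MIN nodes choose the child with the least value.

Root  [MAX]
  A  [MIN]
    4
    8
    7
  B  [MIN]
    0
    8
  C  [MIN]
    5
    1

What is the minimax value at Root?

A (MIN): min(4, 8, 7) = 4
B (MIN): min(0, 8) = 0
C (MIN): min(5, 1) = 1
Root (MAX): max(4, 0, 1) = 4

4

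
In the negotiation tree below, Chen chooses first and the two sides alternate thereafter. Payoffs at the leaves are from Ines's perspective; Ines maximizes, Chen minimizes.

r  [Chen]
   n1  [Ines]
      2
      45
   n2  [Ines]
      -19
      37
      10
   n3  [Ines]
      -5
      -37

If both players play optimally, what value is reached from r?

n1 (Ines): max(2, 45) = 45
n2 (Ines): max(-19, 37, 10) = 37
n3 (Ines): max(-5, -37) = -5
r (Chen): min(45, 37, -5) = -5

-5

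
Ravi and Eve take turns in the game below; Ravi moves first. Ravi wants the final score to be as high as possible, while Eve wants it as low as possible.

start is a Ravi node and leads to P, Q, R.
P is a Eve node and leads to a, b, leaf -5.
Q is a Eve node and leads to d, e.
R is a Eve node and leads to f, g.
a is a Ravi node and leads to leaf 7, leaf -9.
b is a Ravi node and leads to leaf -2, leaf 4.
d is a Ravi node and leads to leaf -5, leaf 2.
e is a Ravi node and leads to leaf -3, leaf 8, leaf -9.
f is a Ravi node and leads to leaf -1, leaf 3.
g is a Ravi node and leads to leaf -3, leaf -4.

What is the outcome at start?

a (Ravi): max(7, -9) = 7
b (Ravi): max(-2, 4) = 4
P (Eve): min(7, 4, -5) = -5
d (Ravi): max(-5, 2) = 2
e (Ravi): max(-3, 8, -9) = 8
Q (Eve): min(2, 8) = 2
f (Ravi): max(-1, 3) = 3
g (Ravi): max(-3, -4) = -3
R (Eve): min(3, -3) = -3
start (Ravi): max(-5, 2, -3) = 2

2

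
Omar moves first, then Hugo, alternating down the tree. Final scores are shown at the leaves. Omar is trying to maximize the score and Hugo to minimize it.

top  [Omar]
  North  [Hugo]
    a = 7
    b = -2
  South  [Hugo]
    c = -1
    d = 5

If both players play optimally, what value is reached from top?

North (Hugo): min(7, -2) = -2
South (Hugo): min(-1, 5) = -1
top (Omar): max(-2, -1) = -1

-1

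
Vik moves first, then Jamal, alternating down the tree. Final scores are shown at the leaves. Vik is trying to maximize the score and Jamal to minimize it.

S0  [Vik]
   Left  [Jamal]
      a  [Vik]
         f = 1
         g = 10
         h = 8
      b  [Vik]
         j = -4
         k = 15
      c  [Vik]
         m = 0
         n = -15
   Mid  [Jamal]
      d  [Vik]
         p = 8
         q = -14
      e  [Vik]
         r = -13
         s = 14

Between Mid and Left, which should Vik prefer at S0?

Mid

d (Vik): max(8, -14) = 8
e (Vik): max(-13, 14) = 14
Mid (Jamal): min(8, 14) = 8
a (Vik): max(1, 10, 8) = 10
b (Vik): max(-4, 15) = 15
c (Vik): max(0, -15) = 0
Left (Jamal): min(10, 15, 0) = 0
Vik prefers the higher value; Mid=8, Left=0. Mid is better since 8 > 0.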